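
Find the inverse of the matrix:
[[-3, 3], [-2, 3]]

For [[a,b],[c,d]], inverse = (1/det)·[[d,-b],[-c,a]]
det = (-3)(3) - (3)(-2) = -9 - -6 = -3
Inverse = (1/-3)·[[3, -3], [2, -3]]
= [[-1, 1], [-2/3, 1]]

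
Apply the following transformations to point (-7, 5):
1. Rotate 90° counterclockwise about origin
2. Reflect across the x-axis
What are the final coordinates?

Step 1: Rotate 90° → (-5, -7)
Step 2: Reflect across x-axis → (-5, 7)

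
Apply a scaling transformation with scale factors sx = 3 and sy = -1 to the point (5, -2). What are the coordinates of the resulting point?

Scaling matrix:
[[3, 0], [0, -1]]
Result: (5 × 3, -2 × -1) = (15, 2)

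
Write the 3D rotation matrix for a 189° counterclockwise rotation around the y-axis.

Rotation matrix for counterclockwise 189° around y-axis:
cos(189°) = -0.9877, sin(189°) = -0.1564
Result: [[-0.9877, 0, -0.1564], [0, 1, 0], [0.1564, 0, -0.9877]]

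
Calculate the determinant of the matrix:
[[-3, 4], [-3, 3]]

For a 2×2 matrix [[a, b], [c, d]], det = ad - bc
det = (-3)(3) - (4)(-3) = -9 - -12 = 3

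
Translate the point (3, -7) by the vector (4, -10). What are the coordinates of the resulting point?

Translation by (4, -10) (homogeneous matrix [[1, 0, 4], [0, 1, -10], [0, 0, 1]]):
x' = 3 + 4 = 7
y' = -7 + -10 = -17
Result: (7, -17)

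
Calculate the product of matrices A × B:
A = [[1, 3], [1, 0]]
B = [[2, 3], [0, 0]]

Matrix multiplication:
C[0][0] = 1×2 + 3×0 = 2
C[0][1] = 1×3 + 3×0 = 3
C[1][0] = 1×2 + 0×0 = 2
C[1][1] = 1×3 + 0×0 = 3
Result: [[2, 3], [2, 3]]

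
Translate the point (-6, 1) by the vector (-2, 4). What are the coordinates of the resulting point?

Translation by (-2, 4) (homogeneous matrix [[1, 0, -2], [0, 1, 4], [0, 0, 1]]):
x' = -6 + -2 = -8
y' = 1 + 4 = 5
Result: (-8, 5)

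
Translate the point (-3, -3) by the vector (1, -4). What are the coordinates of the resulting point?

Translation by (1, -4) (homogeneous matrix [[1, 0, 1], [0, 1, -4], [0, 0, 1]]):
x' = -3 + 1 = -2
y' = -3 + -4 = -7
Result: (-2, -7)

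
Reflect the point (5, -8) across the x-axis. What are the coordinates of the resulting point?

Reflection across x-axis: (5, -8) → (5, 8)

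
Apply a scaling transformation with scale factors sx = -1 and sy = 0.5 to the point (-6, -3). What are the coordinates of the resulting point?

Scaling matrix:
[[-1, 0], [0, 0.50]]
Result: (-6 × -1, -3 × 0.5) = (6, -1.5)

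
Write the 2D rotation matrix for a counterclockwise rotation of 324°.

Rotation matrix formula: [[cos θ, -sin θ], [sin θ, cos θ]]
For θ = 324°:
cos(324°) = 0.8090
sin(324°) = -0.5878
Result: [[0.8090, 0.5878], [-0.5878, 0.8090]]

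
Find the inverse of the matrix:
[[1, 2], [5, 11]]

For [[a,b],[c,d]], inverse = (1/det)·[[d,-b],[-c,a]]
det = (1)(11) - (2)(5) = 11 - 10 = 1
Inverse = [[11, -2], [-5, 1]]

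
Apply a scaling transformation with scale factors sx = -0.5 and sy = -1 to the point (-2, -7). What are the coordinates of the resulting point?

Scaling matrix:
[[-0.50, 0], [0, -1]]
Result: (-2 × -0.5, -7 × -1) = (1, 7)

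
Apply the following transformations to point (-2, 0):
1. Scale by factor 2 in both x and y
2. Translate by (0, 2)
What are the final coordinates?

Step 1: Scale (-2, 0) by 2 → (-4, 0)
Step 2: Translate by (0, 2) → (-4, 2)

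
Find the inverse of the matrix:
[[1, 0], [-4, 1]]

For [[a,b],[c,d]], inverse = (1/det)·[[d,-b],[-c,a]]
det = (1)(1) - (0)(-4) = 1 - 0 = 1
Inverse = [[1, 0], [4, 1]]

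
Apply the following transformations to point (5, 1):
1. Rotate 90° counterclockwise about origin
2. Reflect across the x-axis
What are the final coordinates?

Step 1: Rotate 90° → (-1, 5)
Step 2: Reflect across x-axis → (-1, -5)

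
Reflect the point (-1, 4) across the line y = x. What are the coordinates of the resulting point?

Reflection across line y = x: (-1, 4) → (4, -1)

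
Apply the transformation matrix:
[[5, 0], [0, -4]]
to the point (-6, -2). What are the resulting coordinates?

Matrix multiplication:
[[5, 0], [0, -4]] × [-6, -2]ᵀ
= [(5)(-6) + (0)(-2), (0)(-6) + (-4)(-2)]ᵀ
= [-30, 8]ᵀ
Result: (-30, 8)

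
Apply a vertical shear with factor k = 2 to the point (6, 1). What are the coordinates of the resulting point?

Shear matrix for vertical shear with factor k = 2:
[[1, 0], [2, 1]]
Result: (6, 1) → (6, 13)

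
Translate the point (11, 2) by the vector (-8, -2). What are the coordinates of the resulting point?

Translation by (-8, -2) (homogeneous matrix [[1, 0, -8], [0, 1, -2], [0, 0, 1]]):
x' = 11 + -8 = 3
y' = 2 + -2 = 0
Result: (3, 0)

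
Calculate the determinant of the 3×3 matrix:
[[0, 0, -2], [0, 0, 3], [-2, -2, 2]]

Expansion along first row:
det = 0·det([[0,3],[-2,2]]) - 0·det([[0,3],[-2,2]]) + -2·det([[0,0],[-2,-2]])
    = 0·(0·2 - 3·-2) - 0·(0·2 - 3·-2) + -2·(0·-2 - 0·-2)
    = 0·6 - 0·6 + -2·0
    = 0 + 0 + 0 = 0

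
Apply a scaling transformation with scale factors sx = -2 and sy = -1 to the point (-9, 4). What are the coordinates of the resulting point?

Scaling matrix:
[[-2, 0], [0, -1]]
Result: (-9 × -2, 4 × -1) = (18, -4)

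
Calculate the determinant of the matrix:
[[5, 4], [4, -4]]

For a 2×2 matrix [[a, b], [c, d]], det = ad - bc
det = (5)(-4) - (4)(4) = -20 - 16 = -36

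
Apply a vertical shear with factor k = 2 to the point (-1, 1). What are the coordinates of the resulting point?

Shear matrix for vertical shear with factor k = 2:
[[1, 0], [2, 1]]
Result: (-1, 1) → (-1, -1)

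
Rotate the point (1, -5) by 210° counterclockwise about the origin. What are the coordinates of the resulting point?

Rotation matrix for 210°: [[cos 210°, -sin 210°], [sin 210°, cos 210°]] ≈ [[-0.866025, 0.500000], [-0.500000, -0.866025]]
[[-0.866025, 0.500000], [-0.500000, -0.866025]] × [1, -5]ᵀ ≈ [-3.3660, 3.8301]ᵀ
Result: (-3.3660, 3.8301)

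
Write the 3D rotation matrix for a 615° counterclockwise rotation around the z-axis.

Rotation matrix for counterclockwise 615° around z-axis:
cos(615°) = -0.2588, sin(615°) = -0.9659
Result: [[-0.2588, 0.9659, 0], [-0.9659, -0.2588, 0], [0, 0, 1]]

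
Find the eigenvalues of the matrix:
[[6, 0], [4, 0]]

Characteristic equation: det(A - λI) = 0
λ² - (trace)λ + (det) = 0
trace = 6 + 0 = 6, det = (6)(0) - (0)(4) = 0
λ² - (6)λ + (0) = 0
λ = (6 ± √((6)² - 4·(0))) / 2 = (6 ± √36) / 2
Solving: λ = 0, 6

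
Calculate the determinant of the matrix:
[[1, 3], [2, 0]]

For a 2×2 matrix [[a, b], [c, d]], det = ad - bc
det = (1)(0) - (3)(2) = 0 - 6 = -6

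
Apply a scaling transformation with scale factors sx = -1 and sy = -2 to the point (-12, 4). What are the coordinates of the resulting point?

Scaling matrix:
[[-1, 0], [0, -2]]
Result: (-12 × -1, 4 × -2) = (12, -8)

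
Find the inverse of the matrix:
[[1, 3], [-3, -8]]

For [[a,b],[c,d]], inverse = (1/det)·[[d,-b],[-c,a]]
det = (1)(-8) - (3)(-3) = -8 - -9 = 1
Inverse = [[-8, -3], [3, 1]]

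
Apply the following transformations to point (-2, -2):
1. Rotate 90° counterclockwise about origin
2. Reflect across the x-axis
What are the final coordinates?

Step 1: Rotate 90° → (2, -2)
Step 2: Reflect across x-axis → (2, 2)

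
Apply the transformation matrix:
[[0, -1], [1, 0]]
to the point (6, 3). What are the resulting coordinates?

Matrix multiplication:
[[0, -1], [1, 0]] × [6, 3]ᵀ
= [(0)(6) + (-1)(3), (1)(6) + (0)(3)]ᵀ
= [-3, 6]ᵀ
Result: (-3, 6)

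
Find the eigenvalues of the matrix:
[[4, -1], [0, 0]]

Characteristic equation: det(A - λI) = 0
λ² - (trace)λ + (det) = 0
trace = 4 + 0 = 4, det = (4)(0) - (-1)(0) = 0
λ² - (4)λ + (0) = 0
λ = (4 ± √((4)² - 4·(0))) / 2 = (4 ± √16) / 2
Solving: λ = 0, 4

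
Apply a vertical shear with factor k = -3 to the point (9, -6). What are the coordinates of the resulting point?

Shear matrix for vertical shear with factor k = -3:
[[1, 0], [-3, 1]]
Result: (9, -6) → (9, -33)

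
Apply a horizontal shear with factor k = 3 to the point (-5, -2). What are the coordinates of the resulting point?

Shear matrix for horizontal shear with factor k = 3:
[[1, 3], [0, 1]]
Result: (-5, -2) → (-11, -2)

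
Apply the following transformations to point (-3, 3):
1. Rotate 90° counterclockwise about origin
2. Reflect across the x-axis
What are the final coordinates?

Step 1: Rotate 90° → (-3, -3)
Step 2: Reflect across x-axis → (-3, 3)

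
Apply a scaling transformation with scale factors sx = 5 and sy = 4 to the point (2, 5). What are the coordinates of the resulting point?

Scaling matrix:
[[5, 0], [0, 4]]
Result: (2 × 5, 5 × 4) = (10, 20)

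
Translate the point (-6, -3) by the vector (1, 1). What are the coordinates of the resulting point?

Translation by (1, 1) (homogeneous matrix [[1, 0, 1], [0, 1, 1], [0, 0, 1]]):
x' = -6 + 1 = -5
y' = -3 + 1 = -2
Result: (-5, -2)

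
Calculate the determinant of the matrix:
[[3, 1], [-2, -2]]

For a 2×2 matrix [[a, b], [c, d]], det = ad - bc
det = (3)(-2) - (1)(-2) = -6 - -2 = -4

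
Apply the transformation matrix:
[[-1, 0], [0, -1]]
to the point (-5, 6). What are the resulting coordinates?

Matrix multiplication:
[[-1, 0], [0, -1]] × [-5, 6]ᵀ
= [(-1)(-5) + (0)(6), (0)(-5) + (-1)(6)]ᵀ
= [5, -6]ᵀ
Result: (5, -6)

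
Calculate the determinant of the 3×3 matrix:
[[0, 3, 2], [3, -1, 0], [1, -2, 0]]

Expansion along first row:
det = 0·det([[-1,0],[-2,0]]) - 3·det([[3,0],[1,0]]) + 2·det([[3,-1],[1,-2]])
    = 0·(-1·0 - 0·-2) - 3·(3·0 - 0·1) + 2·(3·-2 - -1·1)
    = 0·0 - 3·0 + 2·-5
    = 0 + 0 + -10 = -10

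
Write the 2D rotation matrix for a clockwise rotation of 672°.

Rotation matrix formula: [[cos θ, -sin θ], [sin θ, cos θ]]
A clockwise rotation by 672° is equivalent to a counterclockwise rotation by -672°.
For θ = -672°:
cos(-672°) = 0.6691
sin(-672°) = 0.7431
Result: [[0.6691, -0.7431], [0.7431, 0.6691]]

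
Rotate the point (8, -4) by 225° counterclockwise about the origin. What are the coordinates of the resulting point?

Rotation matrix for 225°: [[cos 225°, -sin 225°], [sin 225°, cos 225°]] ≈ [[-0.707107, 0.707107], [-0.707107, -0.707107]]
[[-0.707107, 0.707107], [-0.707107, -0.707107]] × [8, -4]ᵀ ≈ [-8.4853, -2.8284]ᵀ
Result: (-8.4853, -2.8284)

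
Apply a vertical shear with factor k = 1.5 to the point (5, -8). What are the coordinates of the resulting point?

Shear matrix for vertical shear with factor k = 1.5:
[[1, 0], [1.50, 1]]
Result: (5, -8) → (5, -0.5)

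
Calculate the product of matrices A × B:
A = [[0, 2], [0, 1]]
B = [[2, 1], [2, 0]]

Matrix multiplication:
C[0][0] = 0×2 + 2×2 = 4
C[0][1] = 0×1 + 2×0 = 0
C[1][0] = 0×2 + 1×2 = 2
C[1][1] = 0×1 + 1×0 = 0
Result: [[4, 0], [2, 0]]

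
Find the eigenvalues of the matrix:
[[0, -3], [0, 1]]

Characteristic equation: det(A - λI) = 0
λ² - (trace)λ + (det) = 0
trace = 0 + 1 = 1, det = (0)(1) - (-3)(0) = 0
λ² - (1)λ + (0) = 0
λ = (1 ± √((1)² - 4·(0))) / 2 = (1 ± √1) / 2
Solving: λ = 0, 1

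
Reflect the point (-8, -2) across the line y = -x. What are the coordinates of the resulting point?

Reflection across line y = -x: (-8, -2) → (2, 8)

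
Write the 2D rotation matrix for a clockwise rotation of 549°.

Rotation matrix formula: [[cos θ, -sin θ], [sin θ, cos θ]]
A clockwise rotation by 549° is equivalent to a counterclockwise rotation by -549°.
For θ = -549°:
cos(-549°) = -0.9877
sin(-549°) = 0.1564
Result: [[-0.9877, -0.1564], [0.1564, -0.9877]]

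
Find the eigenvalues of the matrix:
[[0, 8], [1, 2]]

Characteristic equation: det(A - λI) = 0
λ² - (trace)λ + (det) = 0
trace = 0 + 2 = 2, det = (0)(2) - (8)(1) = -8
λ² - (2)λ + (-8) = 0
λ = (2 ± √((2)² - 4·(-8))) / 2 = (2 ± √36) / 2
Solving: λ = -2, 4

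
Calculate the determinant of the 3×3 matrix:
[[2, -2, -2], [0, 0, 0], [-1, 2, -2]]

Expansion along first row:
det = 2·det([[0,0],[2,-2]]) - -2·det([[0,0],[-1,-2]]) + -2·det([[0,0],[-1,2]])
    = 2·(0·-2 - 0·2) - -2·(0·-2 - 0·-1) + -2·(0·2 - 0·-1)
    = 2·0 - -2·0 + -2·0
    = 0 + 0 + 0 = 0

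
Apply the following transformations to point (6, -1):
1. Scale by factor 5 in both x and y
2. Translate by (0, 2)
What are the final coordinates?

Step 1: Scale (6, -1) by 5 → (30, -5)
Step 2: Translate by (0, 2) → (30, -3)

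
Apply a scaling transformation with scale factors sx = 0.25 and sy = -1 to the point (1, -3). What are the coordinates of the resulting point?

Scaling matrix:
[[0.25, 0], [0, -1]]
Result: (1 × 0.25, -3 × -1) = (0.25, 3)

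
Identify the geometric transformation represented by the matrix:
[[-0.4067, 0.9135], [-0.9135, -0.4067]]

This matrix represents: rotation by 246° counterclockwise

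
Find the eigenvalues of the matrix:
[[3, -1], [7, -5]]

Characteristic equation: det(A - λI) = 0
λ² - (trace)λ + (det) = 0
trace = 3 + -5 = -2, det = (3)(-5) - (-1)(7) = -8
λ² - (-2)λ + (-8) = 0
λ = (-2 ± √((-2)² - 4·(-8))) / 2 = (-2 ± √36) / 2
Solving: λ = -4, 2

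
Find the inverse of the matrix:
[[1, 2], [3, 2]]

For [[a,b],[c,d]], inverse = (1/det)·[[d,-b],[-c,a]]
det = (1)(2) - (2)(3) = 2 - 6 = -4
Inverse = (1/-4)·[[2, -2], [-3, 1]]
= [[-1/2, 1/2], [3/4, -1/4]]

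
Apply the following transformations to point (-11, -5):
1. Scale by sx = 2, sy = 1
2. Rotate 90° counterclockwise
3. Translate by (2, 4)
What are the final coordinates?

Step 1: Scale → (-22, -5)
Step 2: Rotate 90° → (5, -22)
Step 3: Translate → (7, -18)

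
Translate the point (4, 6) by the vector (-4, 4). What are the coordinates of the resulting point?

Translation by (-4, 4) (homogeneous matrix [[1, 0, -4], [0, 1, 4], [0, 0, 1]]):
x' = 4 + -4 = 0
y' = 6 + 4 = 10
Result: (0, 10)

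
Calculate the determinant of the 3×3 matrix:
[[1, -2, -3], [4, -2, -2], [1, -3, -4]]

Expansion along first row:
det = 1·det([[-2,-2],[-3,-4]]) - -2·det([[4,-2],[1,-4]]) + -3·det([[4,-2],[1,-3]])
    = 1·(-2·-4 - -2·-3) - -2·(4·-4 - -2·1) + -3·(4·-3 - -2·1)
    = 1·2 - -2·-14 + -3·-10
    = 2 + -28 + 30 = 4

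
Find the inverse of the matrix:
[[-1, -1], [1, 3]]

For [[a,b],[c,d]], inverse = (1/det)·[[d,-b],[-c,a]]
det = (-1)(3) - (-1)(1) = -3 - -1 = -2
Inverse = (1/-2)·[[3, 1], [-1, -1]]
= [[-3/2, -1/2], [1/2, 1/2]]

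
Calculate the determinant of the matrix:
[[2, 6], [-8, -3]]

For a 2×2 matrix [[a, b], [c, d]], det = ad - bc
det = (2)(-3) - (6)(-8) = -6 - -48 = 42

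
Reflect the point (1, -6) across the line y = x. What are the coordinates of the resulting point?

Reflection across line y = x: (1, -6) → (-6, 1)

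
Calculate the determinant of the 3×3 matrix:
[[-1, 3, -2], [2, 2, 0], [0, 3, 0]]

Expansion along first row:
det = -1·det([[2,0],[3,0]]) - 3·det([[2,0],[0,0]]) + -2·det([[2,2],[0,3]])
    = -1·(2·0 - 0·3) - 3·(2·0 - 0·0) + -2·(2·3 - 2·0)
    = -1·0 - 3·0 + -2·6
    = 0 + 0 + -12 = -12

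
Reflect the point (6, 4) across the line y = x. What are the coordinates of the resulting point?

Reflection across line y = x: (6, 4) → (4, 6)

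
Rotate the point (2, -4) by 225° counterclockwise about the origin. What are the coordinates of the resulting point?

Rotation matrix for 225°: [[cos 225°, -sin 225°], [sin 225°, cos 225°]] ≈ [[-0.707107, 0.707107], [-0.707107, -0.707107]]
[[-0.707107, 0.707107], [-0.707107, -0.707107]] × [2, -4]ᵀ ≈ [-4.2426, 1.4142]ᵀ
Result: (-4.2426, 1.4142)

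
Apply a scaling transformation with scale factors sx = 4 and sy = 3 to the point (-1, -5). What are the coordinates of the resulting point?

Scaling matrix:
[[4, 0], [0, 3]]
Result: (-1 × 4, -5 × 3) = (-4, -15)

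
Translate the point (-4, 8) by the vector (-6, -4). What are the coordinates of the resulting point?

Translation by (-6, -4) (homogeneous matrix [[1, 0, -6], [0, 1, -4], [0, 0, 1]]):
x' = -4 + -6 = -10
y' = 8 + -4 = 4
Result: (-10, 4)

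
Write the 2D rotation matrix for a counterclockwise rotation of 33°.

Rotation matrix formula: [[cos θ, -sin θ], [sin θ, cos θ]]
For θ = 33°:
cos(33°) = 0.8387
sin(33°) = 0.5446
Result: [[0.8387, -0.5446], [0.5446, 0.8387]]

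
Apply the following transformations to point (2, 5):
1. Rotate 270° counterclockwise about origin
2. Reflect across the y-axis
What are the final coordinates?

Step 1: Rotate 270° → (5, -2)
Step 2: Reflect across y-axis → (-5, -2)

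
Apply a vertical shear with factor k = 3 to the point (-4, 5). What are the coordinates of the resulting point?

Shear matrix for vertical shear with factor k = 3:
[[1, 0], [3, 1]]
Result: (-4, 5) → (-4, -7)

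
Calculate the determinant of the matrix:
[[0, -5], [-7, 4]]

For a 2×2 matrix [[a, b], [c, d]], det = ad - bc
det = (0)(4) - (-5)(-7) = 0 - 35 = -35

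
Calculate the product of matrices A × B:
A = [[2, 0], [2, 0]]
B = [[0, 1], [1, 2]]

Matrix multiplication:
C[0][0] = 2×0 + 0×1 = 0
C[0][1] = 2×1 + 0×2 = 2
C[1][0] = 2×0 + 0×1 = 0
C[1][1] = 2×1 + 0×2 = 2
Result: [[0, 2], [0, 2]]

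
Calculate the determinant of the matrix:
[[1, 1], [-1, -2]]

For a 2×2 matrix [[a, b], [c, d]], det = ad - bc
det = (1)(-2) - (1)(-1) = -2 - -1 = -1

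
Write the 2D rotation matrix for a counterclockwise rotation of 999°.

Rotation matrix formula: [[cos θ, -sin θ], [sin θ, cos θ]]
For θ = 999°:
cos(999°) = 0.1564
sin(999°) = -0.9877
Result: [[0.1564, 0.9877], [-0.9877, 0.1564]]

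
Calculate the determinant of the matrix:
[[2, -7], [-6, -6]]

For a 2×2 matrix [[a, b], [c, d]], det = ad - bc
det = (2)(-6) - (-7)(-6) = -12 - 42 = -54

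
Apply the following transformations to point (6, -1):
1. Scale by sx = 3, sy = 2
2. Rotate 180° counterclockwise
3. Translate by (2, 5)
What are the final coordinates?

Step 1: Scale → (18, -2)
Step 2: Rotate 180° → (-18, 2)
Step 3: Translate → (-16, 7)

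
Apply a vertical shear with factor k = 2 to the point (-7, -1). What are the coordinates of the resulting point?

Shear matrix for vertical shear with factor k = 2:
[[1, 0], [2, 1]]
Result: (-7, -1) → (-7, -15)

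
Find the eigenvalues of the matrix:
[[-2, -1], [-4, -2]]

Characteristic equation: det(A - λI) = 0
λ² - (trace)λ + (det) = 0
trace = -2 + -2 = -4, det = (-2)(-2) - (-1)(-4) = 0
λ² - (-4)λ + (0) = 0
λ = (-4 ± √((-4)² - 4·(0))) / 2 = (-4 ± √16) / 2
Solving: λ = -4, 0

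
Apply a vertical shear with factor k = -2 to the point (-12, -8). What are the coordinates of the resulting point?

Shear matrix for vertical shear with factor k = -2:
[[1, 0], [-2, 1]]
Result: (-12, -8) → (-12, 16)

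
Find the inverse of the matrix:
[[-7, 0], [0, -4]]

For [[a,b],[c,d]], inverse = (1/det)·[[d,-b],[-c,a]]
det = (-7)(-4) - (0)(0) = 28 - 0 = 28
Inverse = (1/28)·[[-4, 0], [0, -7]]
= [[-1/7, 0], [0, -1/4]]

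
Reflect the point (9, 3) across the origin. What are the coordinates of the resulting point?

Reflection across origin: (9, 3) → (-9, -3)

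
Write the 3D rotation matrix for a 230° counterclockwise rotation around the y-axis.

Rotation matrix for counterclockwise 230° around y-axis:
cos(230°) = -0.6428, sin(230°) = -0.7660
Result: [[-0.6428, 0, -0.7660], [0, 1, 0], [0.7660, 0, -0.6428]]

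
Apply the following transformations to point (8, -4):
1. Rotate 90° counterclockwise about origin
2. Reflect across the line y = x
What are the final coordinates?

Step 1: Rotate 90° → (4, 8)
Step 2: Reflect across line y = x → (8, 4)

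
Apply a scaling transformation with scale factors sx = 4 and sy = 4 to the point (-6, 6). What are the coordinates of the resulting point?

Scaling matrix:
[[4, 0], [0, 4]]
Result: (-6 × 4, 6 × 4) = (-24, 24)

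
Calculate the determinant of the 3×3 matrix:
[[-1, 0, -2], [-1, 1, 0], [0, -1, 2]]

Expansion along first row:
det = -1·det([[1,0],[-1,2]]) - 0·det([[-1,0],[0,2]]) + -2·det([[-1,1],[0,-1]])
    = -1·(1·2 - 0·-1) - 0·(-1·2 - 0·0) + -2·(-1·-1 - 1·0)
    = -1·2 - 0·-2 + -2·1
    = -2 + 0 + -2 = -4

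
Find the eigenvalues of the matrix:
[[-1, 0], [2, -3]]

Characteristic equation: det(A - λI) = 0
λ² - (trace)λ + (det) = 0
trace = -1 + -3 = -4, det = (-1)(-3) - (0)(2) = 3
λ² - (-4)λ + (3) = 0
λ = (-4 ± √((-4)² - 4·(3))) / 2 = (-4 ± √4) / 2
Solving: λ = -3, -1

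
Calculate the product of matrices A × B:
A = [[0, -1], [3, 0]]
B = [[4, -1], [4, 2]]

Matrix multiplication:
C[0][0] = 0×4 + -1×4 = -4
C[0][1] = 0×-1 + -1×2 = -2
C[1][0] = 3×4 + 0×4 = 12
C[1][1] = 3×-1 + 0×2 = -3
Result: [[-4, -2], [12, -3]]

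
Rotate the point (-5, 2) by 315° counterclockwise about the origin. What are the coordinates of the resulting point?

Rotation matrix for 315°: [[cos 315°, -sin 315°], [sin 315°, cos 315°]] ≈ [[0.707107, 0.707107], [-0.707107, 0.707107]]
[[0.707107, 0.707107], [-0.707107, 0.707107]] × [-5, 2]ᵀ ≈ [-2.1213, 4.9497]ᵀ
Result: (-2.1213, 4.9497)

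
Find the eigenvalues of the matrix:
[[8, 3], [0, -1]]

Characteristic equation: det(A - λI) = 0
λ² - (trace)λ + (det) = 0
trace = 8 + -1 = 7, det = (8)(-1) - (3)(0) = -8
λ² - (7)λ + (-8) = 0
λ = (7 ± √((7)² - 4·(-8))) / 2 = (7 ± √81) / 2
Solving: λ = -1, 8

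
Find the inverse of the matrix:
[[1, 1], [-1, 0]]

For [[a,b],[c,d]], inverse = (1/det)·[[d,-b],[-c,a]]
det = (1)(0) - (1)(-1) = 0 - -1 = 1
Inverse = [[0, -1], [1, 1]]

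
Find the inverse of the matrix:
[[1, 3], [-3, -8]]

For [[a,b],[c,d]], inverse = (1/det)·[[d,-b],[-c,a]]
det = (1)(-8) - (3)(-3) = -8 - -9 = 1
Inverse = [[-8, -3], [3, 1]]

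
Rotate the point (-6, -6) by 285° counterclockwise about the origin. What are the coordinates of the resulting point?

Rotation matrix for 285°: [[cos 285°, -sin 285°], [sin 285°, cos 285°]] ≈ [[0.258819, 0.965926], [-0.965926, 0.258819]]
[[0.258819, 0.965926], [-0.965926, 0.258819]] × [-6, -6]ᵀ ≈ [-7.3485, 4.2426]ᵀ
Result: (-7.3485, 4.2426)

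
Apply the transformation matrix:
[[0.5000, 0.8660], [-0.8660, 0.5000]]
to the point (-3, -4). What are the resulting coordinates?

Matrix multiplication:
[[0.5000, 0.8660], [-0.8660, 0.5000]] × [-3, -4]ᵀ
= [(0.5000)(-3) + (0.8660)(-4), (-0.8660)(-3) + (0.5000)(-4)]ᵀ
= [-4.9640, 0.5980]ᵀ
Result: (-4.9640, 0.5980)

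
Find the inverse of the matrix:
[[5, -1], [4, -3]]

For [[a,b],[c,d]], inverse = (1/det)·[[d,-b],[-c,a]]
det = (5)(-3) - (-1)(4) = -15 - -4 = -11
Inverse = (1/-11)·[[-3, 1], [-4, 5]]
= [[3/11, -1/11], [4/11, -5/11]]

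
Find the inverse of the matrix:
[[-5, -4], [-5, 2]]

For [[a,b],[c,d]], inverse = (1/det)·[[d,-b],[-c,a]]
det = (-5)(2) - (-4)(-5) = -10 - 20 = -30
Inverse = (1/-30)·[[2, 4], [5, -5]]
= [[-1/15, -2/15], [-1/6, 1/6]]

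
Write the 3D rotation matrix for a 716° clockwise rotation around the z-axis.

Rotation matrix for clockwise 716° around z-axis:
A clockwise rotation by 716° is a counterclockwise rotation by -716°.
cos(-716°) = 0.9976, sin(-716°) = 0.0698
Result: [[0.9976, -0.0698, 0], [0.0698, 0.9976, 0], [0, 0, 1]]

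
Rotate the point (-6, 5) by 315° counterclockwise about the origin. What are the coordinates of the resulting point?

Rotation matrix for 315°: [[cos 315°, -sin 315°], [sin 315°, cos 315°]] ≈ [[0.707107, 0.707107], [-0.707107, 0.707107]]
[[0.707107, 0.707107], [-0.707107, 0.707107]] × [-6, 5]ᵀ ≈ [-0.7071, 7.7782]ᵀ
Result: (-0.7071, 7.7782)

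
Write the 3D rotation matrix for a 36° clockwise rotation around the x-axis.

Rotation matrix for clockwise 36° around x-axis:
A clockwise rotation by 36° is a counterclockwise rotation by -36°.
cos(-36°) = 0.8090, sin(-36°) = -0.5878
Result: [[1, 0, 0], [0, 0.8090, 0.5878], [0, -0.5878, 0.8090]]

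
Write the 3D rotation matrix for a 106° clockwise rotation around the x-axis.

Rotation matrix for clockwise 106° around x-axis:
A clockwise rotation by 106° is a counterclockwise rotation by -106°.
cos(-106°) = -0.2756, sin(-106°) = -0.9613
Result: [[1, 0, 0], [0, -0.2756, 0.9613], [0, -0.9613, -0.2756]]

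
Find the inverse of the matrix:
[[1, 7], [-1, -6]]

For [[a,b],[c,d]], inverse = (1/det)·[[d,-b],[-c,a]]
det = (1)(-6) - (7)(-1) = -6 - -7 = 1
Inverse = [[-6, -7], [1, 1]]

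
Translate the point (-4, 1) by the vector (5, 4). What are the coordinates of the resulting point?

Translation by (5, 4) (homogeneous matrix [[1, 0, 5], [0, 1, 4], [0, 0, 1]]):
x' = -4 + 5 = 1
y' = 1 + 4 = 5
Result: (1, 5)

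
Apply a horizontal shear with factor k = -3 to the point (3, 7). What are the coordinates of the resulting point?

Shear matrix for horizontal shear with factor k = -3:
[[1, -3], [0, 1]]
Result: (3, 7) → (-18, 7)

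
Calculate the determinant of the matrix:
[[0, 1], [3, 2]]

For a 2×2 matrix [[a, b], [c, d]], det = ad - bc
det = (0)(2) - (1)(3) = 0 - 3 = -3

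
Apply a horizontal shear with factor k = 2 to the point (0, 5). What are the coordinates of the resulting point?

Shear matrix for horizontal shear with factor k = 2:
[[1, 2], [0, 1]]
Result: (0, 5) → (10, 5)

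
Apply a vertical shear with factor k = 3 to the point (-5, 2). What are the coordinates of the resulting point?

Shear matrix for vertical shear with factor k = 3:
[[1, 0], [3, 1]]
Result: (-5, 2) → (-5, -13)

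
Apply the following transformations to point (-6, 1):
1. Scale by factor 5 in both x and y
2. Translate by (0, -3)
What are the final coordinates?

Step 1: Scale (-6, 1) by 5 → (-30, 5)
Step 2: Translate by (0, -3) → (-30, 2)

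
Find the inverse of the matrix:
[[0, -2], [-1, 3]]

For [[a,b],[c,d]], inverse = (1/det)·[[d,-b],[-c,a]]
det = (0)(3) - (-2)(-1) = 0 - 2 = -2
Inverse = (1/-2)·[[3, 2], [1, 0]]
= [[-3/2, -1], [-1/2, 0]]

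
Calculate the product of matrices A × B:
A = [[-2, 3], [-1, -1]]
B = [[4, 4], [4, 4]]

Matrix multiplication:
C[0][0] = -2×4 + 3×4 = 4
C[0][1] = -2×4 + 3×4 = 4
C[1][0] = -1×4 + -1×4 = -8
C[1][1] = -1×4 + -1×4 = -8
Result: [[4, 4], [-8, -8]]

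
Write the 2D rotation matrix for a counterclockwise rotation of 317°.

Rotation matrix formula: [[cos θ, -sin θ], [sin θ, cos θ]]
For θ = 317°:
cos(317°) = 0.7314
sin(317°) = -0.6820
Result: [[0.7314, 0.6820], [-0.6820, 0.7314]]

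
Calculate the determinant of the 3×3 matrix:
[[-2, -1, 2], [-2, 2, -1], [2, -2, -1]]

Expansion along first row:
det = -2·det([[2,-1],[-2,-1]]) - -1·det([[-2,-1],[2,-1]]) + 2·det([[-2,2],[2,-2]])
    = -2·(2·-1 - -1·-2) - -1·(-2·-1 - -1·2) + 2·(-2·-2 - 2·2)
    = -2·-4 - -1·4 + 2·0
    = 8 + 4 + 0 = 12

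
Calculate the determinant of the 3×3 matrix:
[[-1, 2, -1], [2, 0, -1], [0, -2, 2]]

Expansion along first row:
det = -1·det([[0,-1],[-2,2]]) - 2·det([[2,-1],[0,2]]) + -1·det([[2,0],[0,-2]])
    = -1·(0·2 - -1·-2) - 2·(2·2 - -1·0) + -1·(2·-2 - 0·0)
    = -1·-2 - 2·4 + -1·-4
    = 2 + -8 + 4 = -2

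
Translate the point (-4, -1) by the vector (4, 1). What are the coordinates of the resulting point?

Translation by (4, 1) (homogeneous matrix [[1, 0, 4], [0, 1, 1], [0, 0, 1]]):
x' = -4 + 4 = 0
y' = -1 + 1 = 0
Result: (0, 0)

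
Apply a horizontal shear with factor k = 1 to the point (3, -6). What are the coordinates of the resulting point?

Shear matrix for horizontal shear with factor k = 1:
[[1, 1], [0, 1]]
Result: (3, -6) → (-3, -6)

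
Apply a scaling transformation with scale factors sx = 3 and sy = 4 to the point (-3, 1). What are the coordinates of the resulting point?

Scaling matrix:
[[3, 0], [0, 4]]
Result: (-3 × 3, 1 × 4) = (-9, 4)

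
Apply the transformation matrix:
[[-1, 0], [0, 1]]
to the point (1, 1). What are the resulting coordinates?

Matrix multiplication:
[[-1, 0], [0, 1]] × [1, 1]ᵀ
= [(-1)(1) + (0)(1), (0)(1) + (1)(1)]ᵀ
= [-1, 1]ᵀ
Result: (-1, 1)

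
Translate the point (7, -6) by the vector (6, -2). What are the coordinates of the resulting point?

Translation by (6, -2) (homogeneous matrix [[1, 0, 6], [0, 1, -2], [0, 0, 1]]):
x' = 7 + 6 = 13
y' = -6 + -2 = -8
Result: (13, -8)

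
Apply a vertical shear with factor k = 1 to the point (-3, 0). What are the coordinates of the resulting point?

Shear matrix for vertical shear with factor k = 1:
[[1, 0], [1, 1]]
Result: (-3, 0) → (-3, -3)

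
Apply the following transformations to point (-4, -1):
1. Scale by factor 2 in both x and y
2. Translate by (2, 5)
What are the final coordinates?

Step 1: Scale (-4, -1) by 2 → (-8, -2)
Step 2: Translate by (2, 5) → (-6, 3)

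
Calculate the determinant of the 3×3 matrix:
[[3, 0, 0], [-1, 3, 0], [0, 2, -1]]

Expansion along first row:
det = 3·det([[3,0],[2,-1]]) - 0·det([[-1,0],[0,-1]]) + 0·det([[-1,3],[0,2]])
    = 3·(3·-1 - 0·2) - 0·(-1·-1 - 0·0) + 0·(-1·2 - 3·0)
    = 3·-3 - 0·1 + 0·-2
    = -9 + 0 + 0 = -9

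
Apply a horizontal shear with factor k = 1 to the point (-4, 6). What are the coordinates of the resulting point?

Shear matrix for horizontal shear with factor k = 1:
[[1, 1], [0, 1]]
Result: (-4, 6) → (2, 6)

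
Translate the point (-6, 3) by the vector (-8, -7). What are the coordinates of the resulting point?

Translation by (-8, -7) (homogeneous matrix [[1, 0, -8], [0, 1, -7], [0, 0, 1]]):
x' = -6 + -8 = -14
y' = 3 + -7 = -4
Result: (-14, -4)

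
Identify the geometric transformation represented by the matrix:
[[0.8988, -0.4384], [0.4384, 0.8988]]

This matrix represents: rotation by 26° counterclockwise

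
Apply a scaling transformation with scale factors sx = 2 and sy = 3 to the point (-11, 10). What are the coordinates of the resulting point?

Scaling matrix:
[[2, 0], [0, 3]]
Result: (-11 × 2, 10 × 3) = (-22, 30)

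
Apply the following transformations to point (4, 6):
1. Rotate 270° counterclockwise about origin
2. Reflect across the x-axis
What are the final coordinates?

Step 1: Rotate 270° → (6, -4)
Step 2: Reflect across x-axis → (6, 4)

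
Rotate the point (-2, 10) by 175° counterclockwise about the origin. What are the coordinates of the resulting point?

Rotation matrix for 175°: [[cos 175°, -sin 175°], [sin 175°, cos 175°]] ≈ [[-0.996195, -0.087156], [0.087156, -0.996195]]
[[-0.996195, -0.087156], [0.087156, -0.996195]] × [-2, 10]ᵀ ≈ [1.1208, -10.1363]ᵀ
Result: (1.1208, -10.1363)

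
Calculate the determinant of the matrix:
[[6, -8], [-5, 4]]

For a 2×2 matrix [[a, b], [c, d]], det = ad - bc
det = (6)(4) - (-8)(-5) = 24 - 40 = -16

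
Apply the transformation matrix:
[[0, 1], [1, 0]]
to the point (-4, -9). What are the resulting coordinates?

Matrix multiplication:
[[0, 1], [1, 0]] × [-4, -9]ᵀ
= [(0)(-4) + (1)(-9), (1)(-4) + (0)(-9)]ᵀ
= [-9, -4]ᵀ
Result: (-9, -4)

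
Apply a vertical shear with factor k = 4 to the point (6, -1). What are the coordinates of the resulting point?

Shear matrix for vertical shear with factor k = 4:
[[1, 0], [4, 1]]
Result: (6, -1) → (6, 23)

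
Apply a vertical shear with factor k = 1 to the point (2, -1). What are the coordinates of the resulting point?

Shear matrix for vertical shear with factor k = 1:
[[1, 0], [1, 1]]
Result: (2, -1) → (2, 1)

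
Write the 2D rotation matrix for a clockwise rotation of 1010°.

Rotation matrix formula: [[cos θ, -sin θ], [sin θ, cos θ]]
A clockwise rotation by 1010° is equivalent to a counterclockwise rotation by -1010°.
For θ = -1010°:
cos(-1010°) = 0.3420
sin(-1010°) = 0.9397
Result: [[0.3420, -0.9397], [0.9397, 0.3420]]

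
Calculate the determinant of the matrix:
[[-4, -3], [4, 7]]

For a 2×2 matrix [[a, b], [c, d]], det = ad - bc
det = (-4)(7) - (-3)(4) = -28 - -12 = -16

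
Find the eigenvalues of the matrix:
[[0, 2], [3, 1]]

Characteristic equation: det(A - λI) = 0
λ² - (trace)λ + (det) = 0
trace = 0 + 1 = 1, det = (0)(1) - (2)(3) = -6
λ² - (1)λ + (-6) = 0
λ = (1 ± √((1)² - 4·(-6))) / 2 = (1 ± √25) / 2
Solving: λ = -2, 3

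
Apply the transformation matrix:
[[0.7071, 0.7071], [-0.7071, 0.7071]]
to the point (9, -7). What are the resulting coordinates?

Matrix multiplication:
[[0.7071, 0.7071], [-0.7071, 0.7071]] × [9, -7]ᵀ
= [(0.7071)(9) + (0.7071)(-7), (-0.7071)(9) + (0.7071)(-7)]ᵀ
= [1.4142, -11.3136]ᵀ
Result: (1.4142, -11.3136)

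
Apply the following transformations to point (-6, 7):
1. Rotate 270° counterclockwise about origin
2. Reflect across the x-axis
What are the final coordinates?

Step 1: Rotate 270° → (7, 6)
Step 2: Reflect across x-axis → (7, -6)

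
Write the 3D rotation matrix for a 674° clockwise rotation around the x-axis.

Rotation matrix for clockwise 674° around x-axis:
A clockwise rotation by 674° is a counterclockwise rotation by -674°.
cos(-674°) = 0.6947, sin(-674°) = 0.7193
Result: [[1, 0, 0], [0, 0.6947, -0.7193], [0, 0.7193, 0.6947]]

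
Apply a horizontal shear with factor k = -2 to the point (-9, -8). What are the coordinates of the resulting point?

Shear matrix for horizontal shear with factor k = -2:
[[1, -2], [0, 1]]
Result: (-9, -8) → (7, -8)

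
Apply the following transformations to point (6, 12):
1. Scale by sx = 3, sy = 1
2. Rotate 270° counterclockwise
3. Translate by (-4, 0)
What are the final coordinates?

Step 1: Scale → (18, 12)
Step 2: Rotate 270° → (12, -18)
Step 3: Translate → (8, -18)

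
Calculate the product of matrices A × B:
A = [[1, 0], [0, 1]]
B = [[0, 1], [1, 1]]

Matrix multiplication:
C[0][0] = 1×0 + 0×1 = 0
C[0][1] = 1×1 + 0×1 = 1
C[1][0] = 0×0 + 1×1 = 1
C[1][1] = 0×1 + 1×1 = 1
Result: [[0, 1], [1, 1]]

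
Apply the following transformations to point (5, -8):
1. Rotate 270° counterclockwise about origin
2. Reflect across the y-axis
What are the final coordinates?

Step 1: Rotate 270° → (-8, -5)
Step 2: Reflect across y-axis → (8, -5)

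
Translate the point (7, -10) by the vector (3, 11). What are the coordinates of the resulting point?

Translation by (3, 11) (homogeneous matrix [[1, 0, 3], [0, 1, 11], [0, 0, 1]]):
x' = 7 + 3 = 10
y' = -10 + 11 = 1
Result: (10, 1)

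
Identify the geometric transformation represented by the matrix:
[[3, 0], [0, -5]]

This matrix represents: non-uniform scaling by sx = 3, sy = -5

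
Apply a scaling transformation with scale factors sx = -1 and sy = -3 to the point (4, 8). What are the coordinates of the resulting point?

Scaling matrix:
[[-1, 0], [0, -3]]
Result: (4 × -1, 8 × -3) = (-4, -24)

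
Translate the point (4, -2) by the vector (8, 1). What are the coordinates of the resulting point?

Translation by (8, 1) (homogeneous matrix [[1, 0, 8], [0, 1, 1], [0, 0, 1]]):
x' = 4 + 8 = 12
y' = -2 + 1 = -1
Result: (12, -1)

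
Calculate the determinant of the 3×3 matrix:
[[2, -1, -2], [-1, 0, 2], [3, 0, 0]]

Expansion along first row:
det = 2·det([[0,2],[0,0]]) - -1·det([[-1,2],[3,0]]) + -2·det([[-1,0],[3,0]])
    = 2·(0·0 - 2·0) - -1·(-1·0 - 2·3) + -2·(-1·0 - 0·3)
    = 2·0 - -1·-6 + -2·0
    = 0 + -6 + 0 = -6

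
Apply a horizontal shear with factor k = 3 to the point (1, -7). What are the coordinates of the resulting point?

Shear matrix for horizontal shear with factor k = 3:
[[1, 3], [0, 1]]
Result: (1, -7) → (-20, -7)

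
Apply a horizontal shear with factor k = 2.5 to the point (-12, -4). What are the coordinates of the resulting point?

Shear matrix for horizontal shear with factor k = 2.5:
[[1, 2.50], [0, 1]]
Result: (-12, -4) → (-22, -4)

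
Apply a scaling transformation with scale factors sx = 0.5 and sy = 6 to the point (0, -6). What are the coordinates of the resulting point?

Scaling matrix:
[[0.50, 0], [0, 6]]
Result: (0 × 0.5, -6 × 6) = (0, -36)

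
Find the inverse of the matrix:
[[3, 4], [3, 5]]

For [[a,b],[c,d]], inverse = (1/det)·[[d,-b],[-c,a]]
det = (3)(5) - (4)(3) = 15 - 12 = 3
Inverse = (1/3)·[[5, -4], [-3, 3]]
= [[5/3, -4/3], [-1, 1]]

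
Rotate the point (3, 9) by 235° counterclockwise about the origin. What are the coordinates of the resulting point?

Rotation matrix for 235°: [[cos 235°, -sin 235°], [sin 235°, cos 235°]] ≈ [[-0.573576, 0.819152], [-0.819152, -0.573576]]
[[-0.573576, 0.819152], [-0.819152, -0.573576]] × [3, 9]ᵀ ≈ [5.6516, -7.6196]ᵀ
Result: (5.6516, -7.6196)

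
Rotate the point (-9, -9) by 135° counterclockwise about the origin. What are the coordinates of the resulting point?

Rotation matrix for 135°: [[cos 135°, -sin 135°], [sin 135°, cos 135°]] ≈ [[-0.707107, -0.707107], [0.707107, -0.707107]]
[[-0.707107, -0.707107], [0.707107, -0.707107]] × [-9, -9]ᵀ ≈ [12.7279, 0]ᵀ
Result: (12.7279, 0)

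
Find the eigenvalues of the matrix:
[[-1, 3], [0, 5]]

Characteristic equation: det(A - λI) = 0
λ² - (trace)λ + (det) = 0
trace = -1 + 5 = 4, det = (-1)(5) - (3)(0) = -5
λ² - (4)λ + (-5) = 0
λ = (4 ± √((4)² - 4·(-5))) / 2 = (4 ± √36) / 2
Solving: λ = -1, 5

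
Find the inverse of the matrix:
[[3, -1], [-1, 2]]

For [[a,b],[c,d]], inverse = (1/det)·[[d,-b],[-c,a]]
det = (3)(2) - (-1)(-1) = 6 - 1 = 5
Inverse = (1/5)·[[2, 1], [1, 3]]
= [[2/5, 1/5], [1/5, 3/5]]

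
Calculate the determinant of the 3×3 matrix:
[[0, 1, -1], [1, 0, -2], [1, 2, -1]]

Expansion along first row:
det = 0·det([[0,-2],[2,-1]]) - 1·det([[1,-2],[1,-1]]) + -1·det([[1,0],[1,2]])
    = 0·(0·-1 - -2·2) - 1·(1·-1 - -2·1) + -1·(1·2 - 0·1)
    = 0·4 - 1·1 + -1·2
    = 0 + -1 + -2 = -3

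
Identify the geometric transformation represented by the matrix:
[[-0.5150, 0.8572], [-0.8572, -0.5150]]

This matrix represents: rotation by 239° counterclockwise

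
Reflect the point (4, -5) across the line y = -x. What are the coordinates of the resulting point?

Reflection across line y = -x: (4, -5) → (5, -4)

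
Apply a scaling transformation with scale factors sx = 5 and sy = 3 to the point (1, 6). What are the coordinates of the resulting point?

Scaling matrix:
[[5, 0], [0, 3]]
Result: (1 × 5, 6 × 3) = (5, 18)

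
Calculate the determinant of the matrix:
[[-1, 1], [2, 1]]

For a 2×2 matrix [[a, b], [c, d]], det = ad - bc
det = (-1)(1) - (1)(2) = -1 - 2 = -3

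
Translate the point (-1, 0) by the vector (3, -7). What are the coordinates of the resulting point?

Translation by (3, -7) (homogeneous matrix [[1, 0, 3], [0, 1, -7], [0, 0, 1]]):
x' = -1 + 3 = 2
y' = 0 + -7 = -7
Result: (2, -7)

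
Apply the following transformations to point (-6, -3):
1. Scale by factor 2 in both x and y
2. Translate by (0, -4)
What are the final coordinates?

Step 1: Scale (-6, -3) by 2 → (-12, -6)
Step 2: Translate by (0, -4) → (-12, -10)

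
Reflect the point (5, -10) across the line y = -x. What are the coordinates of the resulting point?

Reflection across line y = -x: (5, -10) → (10, -5)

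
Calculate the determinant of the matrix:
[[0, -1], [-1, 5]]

For a 2×2 matrix [[a, b], [c, d]], det = ad - bc
det = (0)(5) - (-1)(-1) = 0 - 1 = -1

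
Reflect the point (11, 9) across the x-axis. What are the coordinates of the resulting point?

Reflection across x-axis: (11, 9) → (11, -9)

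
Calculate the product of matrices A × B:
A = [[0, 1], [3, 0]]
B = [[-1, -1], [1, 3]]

Matrix multiplication:
C[0][0] = 0×-1 + 1×1 = 1
C[0][1] = 0×-1 + 1×3 = 3
C[1][0] = 3×-1 + 0×1 = -3
C[1][1] = 3×-1 + 0×3 = -3
Result: [[1, 3], [-3, -3]]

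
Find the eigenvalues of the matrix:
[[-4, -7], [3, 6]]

Characteristic equation: det(A - λI) = 0
λ² - (trace)λ + (det) = 0
trace = -4 + 6 = 2, det = (-4)(6) - (-7)(3) = -3
λ² - (2)λ + (-3) = 0
λ = (2 ± √((2)² - 4·(-3))) / 2 = (2 ± √16) / 2
Solving: λ = -1, 3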